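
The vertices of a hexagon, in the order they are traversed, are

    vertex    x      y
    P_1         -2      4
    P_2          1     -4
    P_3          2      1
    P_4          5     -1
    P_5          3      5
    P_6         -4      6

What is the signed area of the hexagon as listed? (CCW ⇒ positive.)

Apply the shoelace (surveyor's) formula: 2A = Σ (x_i·y_{i+1} − x_{i+1}·y_i), indices taken mod 6.
Cross-terms: 4, 9, -7, 28, 38, -4  ⇒  Σ = 68
Signed area = Σ/2 = 34 (positive ⇒ counter-clockwise traversal).

34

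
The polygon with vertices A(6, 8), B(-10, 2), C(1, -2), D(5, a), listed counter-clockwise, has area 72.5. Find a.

Write out the shoelace sum; only the two edges meeting at D involve a:
2·Area = [(1·a − 5·(-2)) + (5·8 − 6·a)] + 110
       = -5·a + 160 = 145
⇒ a = 3.

3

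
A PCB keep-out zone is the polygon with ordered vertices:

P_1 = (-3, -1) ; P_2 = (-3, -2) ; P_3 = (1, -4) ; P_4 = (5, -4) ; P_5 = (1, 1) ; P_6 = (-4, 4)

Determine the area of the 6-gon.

Apply the shoelace formula: 2A = Σ (x_i·y_{i+1} − x_{i+1}·y_i), indices taken mod 6.
P_1→P_2: (-3)(-2) − (-3)(-1) = 3
P_2→P_3: (-3)(-4) − (1)(-2) = 14
P_3→P_4: (1)(-4) − (5)(-4) = 16
P_4→P_5: (5)(1) − (1)(-4) = 9
P_5→P_6: (1)(4) − (-4)(1) = 8
P_6→P_1: (-4)(-1) − (-3)(4) = 16
Σ = 66
Area = |Σ|/2 = 33.

33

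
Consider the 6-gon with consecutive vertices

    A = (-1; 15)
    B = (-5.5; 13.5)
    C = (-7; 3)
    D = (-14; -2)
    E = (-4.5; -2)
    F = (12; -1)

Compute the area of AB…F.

214.75

Apply the shoelace (surveyor's) formula: 2A = Σ (x_i·y_{i+1} − x_{i+1}·y_i), indices taken mod 6.
Σ = (69) + (78) + (56) + (19) + (28.5) + (179) = 429.5
Area = |Σ|/2 = 214.75.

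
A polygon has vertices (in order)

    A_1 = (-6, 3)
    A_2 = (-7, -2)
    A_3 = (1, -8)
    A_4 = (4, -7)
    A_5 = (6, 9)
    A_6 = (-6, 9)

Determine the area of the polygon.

169

Apply the surveyor's formula: 2A = Σ (x_i·y_{i+1} − x_{i+1}·y_i), indices taken mod 6.
A_1→A_2: (-6)(-2) − (-7)(3) = 33
A_2→A_3: (-7)(-8) − (1)(-2) = 58
A_3→A_4: (1)(-7) − (4)(-8) = 25
A_4→A_5: (4)(9) − (6)(-7) = 78
A_5→A_6: (6)(9) − (-6)(9) = 108
A_6→A_1: (-6)(3) − (-6)(9) = 36
Σ = 338
Area = |Σ|/2 = 169.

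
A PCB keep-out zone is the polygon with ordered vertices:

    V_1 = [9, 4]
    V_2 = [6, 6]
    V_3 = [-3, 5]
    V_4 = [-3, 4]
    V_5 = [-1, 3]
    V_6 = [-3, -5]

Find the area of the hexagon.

Apply Gauss's area formula: 2A = Σ (x_i·y_{i+1} − x_{i+1}·y_i), indices taken mod 6.
Σ = (30) + (48) + (3) + (-5) + (14) + (33) = 123
Area = |Σ|/2 = 61.5.

61.5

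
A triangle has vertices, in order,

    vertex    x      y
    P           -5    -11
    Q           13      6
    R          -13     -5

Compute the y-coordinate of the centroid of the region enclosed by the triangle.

-10/3

Apply the shoelace (surveyor's) formula. First the cross-terms c_i = x_i·y_{i+1} − x_{i+1}·y_i:
  113, 13, 118  ⇒  2A = 244, A = 122.
Then Σ (y_i + y_{i+1})·c_i = -2440, so ȳ = -2440 / (6·122) = -10/3.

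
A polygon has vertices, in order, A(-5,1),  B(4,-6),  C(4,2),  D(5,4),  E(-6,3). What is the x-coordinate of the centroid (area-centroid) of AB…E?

73/168

Apply the surveyor's formula. First the cross-terms c_i = x_i·y_{i+1} − x_{i+1}·y_i:
  26, 32, 6, 39, 9  ⇒  2A = 112, A = 56.
Then Σ (x_i + x_{i+1})·c_i = 146, so x̄ = 146 / (6·56) = 73/168.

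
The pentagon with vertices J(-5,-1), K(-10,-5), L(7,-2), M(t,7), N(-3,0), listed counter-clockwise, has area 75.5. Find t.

4

Write out the shoelace sum; only the two edges meeting at M involve t:
2·Area = [(7·7 − t·(-2)) + (t·0 − (-3)·7)] + 73
       = 2·t + 143 = 151
⇒ t = 4.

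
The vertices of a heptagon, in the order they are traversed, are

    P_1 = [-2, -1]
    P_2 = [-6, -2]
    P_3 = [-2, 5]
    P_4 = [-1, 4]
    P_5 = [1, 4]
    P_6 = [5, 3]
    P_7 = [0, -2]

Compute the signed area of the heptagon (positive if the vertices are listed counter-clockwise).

Σ = (-2) + (-34) + (-3) + (-8) + (-17) + (-10) + (-4) = -78
Signed area = Σ/2 = -39 (negative ⇒ clockwise traversal).

-39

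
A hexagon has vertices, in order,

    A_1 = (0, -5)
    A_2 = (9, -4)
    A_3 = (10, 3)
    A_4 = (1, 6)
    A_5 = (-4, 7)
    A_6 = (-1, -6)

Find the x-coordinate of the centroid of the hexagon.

Apply the shoelace (surveyor's) formula. First the cross-terms c_i = x_i·y_{i+1} − x_{i+1}·y_i:
  45, 67, 57, 31, 31, 5  ⇒  2A = 236, A = 118.
Then Σ (x_i + x_{i+1})·c_i = 2052, so x̄ = 2052 / (6·118) = 171/59.

171/59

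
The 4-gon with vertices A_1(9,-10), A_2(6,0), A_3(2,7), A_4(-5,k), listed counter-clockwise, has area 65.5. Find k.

8

Write out the shoelace sum; only the two edges meeting at A_4 involve k:
2·Area = [(2·k − (-5)·7) + ((-5)·(-10) − 9·k)] + 102
       = -7·k + 187 = 131
⇒ k = 8.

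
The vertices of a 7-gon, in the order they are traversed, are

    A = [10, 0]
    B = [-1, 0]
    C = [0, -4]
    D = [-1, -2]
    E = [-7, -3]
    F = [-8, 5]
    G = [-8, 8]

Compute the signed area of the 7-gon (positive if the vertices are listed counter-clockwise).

-87

Σ = (0) + (4) + (-4) + (-11) + (-59) + (-24) + (-80) = -174
Signed area = Σ/2 = -87 (negative ⇒ clockwise traversal).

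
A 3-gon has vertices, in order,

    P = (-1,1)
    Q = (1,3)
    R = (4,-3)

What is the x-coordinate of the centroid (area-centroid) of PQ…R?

4/3

Apply the shoelace (surveyor's) formula. First the cross-terms c_i = x_i·y_{i+1} − x_{i+1}·y_i:
  -4, -15, 1  ⇒  2A = -18, A = -9.
Then Σ (x_i + x_{i+1})·c_i = -72, so x̄ = -72 / (6·(-9)) = 4/3.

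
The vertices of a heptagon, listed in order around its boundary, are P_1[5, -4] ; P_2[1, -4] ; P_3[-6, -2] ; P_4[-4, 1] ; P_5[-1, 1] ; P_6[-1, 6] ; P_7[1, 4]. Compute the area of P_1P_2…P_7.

49

P_1→P_2: (5)(-4) − (1)(-4) = -16
P_2→P_3: (1)(-2) − (-6)(-4) = -26
P_3→P_4: (-6)(1) − (-4)(-2) = -14
P_4→P_5: (-4)(1) − (-1)(1) = -3
P_5→P_6: (-1)(6) − (-1)(1) = -5
P_6→P_7: (-1)(4) − (1)(6) = -10
P_7→P_1: (1)(-4) − (5)(4) = -24
Σ = -98
Area = |Σ|/2 = 49.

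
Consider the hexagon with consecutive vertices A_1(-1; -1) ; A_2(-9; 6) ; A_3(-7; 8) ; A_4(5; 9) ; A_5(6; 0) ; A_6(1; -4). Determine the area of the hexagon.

115.5

Apply the shoelace (surveyor's) formula: 2A = Σ (x_i·y_{i+1} − x_{i+1}·y_i), indices taken mod 6.
Σ = (-15) + (-30) + (-103) + (-54) + (-24) + (-5) = -231
Area = |Σ|/2 = 115.5.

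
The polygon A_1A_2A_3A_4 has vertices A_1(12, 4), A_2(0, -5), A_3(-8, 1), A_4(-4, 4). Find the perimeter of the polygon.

46

|A_1A_2| = √((-12)² + (-9)²) = √225 = 15
|A_2A_3| = √((-8)² + (6)²) = √100 = 10
|A_3A_4| = √((4)² + (3)²) = √25 = 5
|A_4A_1| = √((16)² + (0)²) = √256 = 16
Perimeter = 15 + 10 + 5 + 16 = 46.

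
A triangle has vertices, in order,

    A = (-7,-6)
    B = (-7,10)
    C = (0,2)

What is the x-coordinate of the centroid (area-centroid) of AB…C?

Apply Gauss's area formula. First the cross-terms c_i = x_i·y_{i+1} − x_{i+1}·y_i:
  -112, -14, 14  ⇒  2A = -112, A = -56.
Then Σ (x_i + x_{i+1})·c_i = 1568, so x̄ = 1568 / (6·(-56)) = -14/3.

-14/3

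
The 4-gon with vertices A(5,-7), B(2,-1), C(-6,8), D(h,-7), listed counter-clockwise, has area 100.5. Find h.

Write out the shoelace sum; only the two edges meeting at D involve h:
2·Area = [((-6)·(-7) − h·8) + (h·(-7) − 5·(-7))] + 19
       = -15·h + 96 = 201
⇒ h = -7.

-7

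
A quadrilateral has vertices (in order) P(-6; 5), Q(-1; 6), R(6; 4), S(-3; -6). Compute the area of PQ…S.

73

Σ = (-31) + (-40) + (-24) + (-51) = -146
Area = |Σ|/2 = 73.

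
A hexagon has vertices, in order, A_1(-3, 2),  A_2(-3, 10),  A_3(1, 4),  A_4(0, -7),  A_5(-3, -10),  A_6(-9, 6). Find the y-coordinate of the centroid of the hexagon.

-107/273

Apply the surveyor's formula. First the cross-terms c_i = x_i·y_{i+1} − x_{i+1}·y_i:
  -24, -22, -7, -21, -108, 0  ⇒  2A = -182, A = -91.
Then Σ (y_i + y_{i+1})·c_i = 214, so ȳ = 214 / (6·(-91)) = -107/273.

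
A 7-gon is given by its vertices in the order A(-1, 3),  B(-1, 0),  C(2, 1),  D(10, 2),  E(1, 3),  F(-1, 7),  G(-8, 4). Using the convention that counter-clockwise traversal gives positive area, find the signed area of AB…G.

Σ = (3) + (-1) + (-6) + (28) + (10) + (52) + (-20) = 66
Signed area = Σ/2 = 33 (positive ⇒ counter-clockwise traversal).

33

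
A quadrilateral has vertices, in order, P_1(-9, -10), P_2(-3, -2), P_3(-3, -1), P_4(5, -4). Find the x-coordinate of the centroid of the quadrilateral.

Apply the shoelace formula. First the cross-terms c_i = x_i·y_{i+1} − x_{i+1}·y_i:
  -12, -3, 17, -86  ⇒  2A = -84, A = -42.
Then Σ (x_i + x_{i+1})·c_i = 540, so x̄ = 540 / (6·(-42)) = -15/7.

-15/7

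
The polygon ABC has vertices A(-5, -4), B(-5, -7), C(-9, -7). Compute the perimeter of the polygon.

12

|AB| = √((0)² + (-3)²) = √9 = 3
|BC| = √((-4)² + (0)²) = √16 = 4
|CA| = √((4)² + (3)²) = √25 = 5
Perimeter = 3 + 4 + 5 = 12.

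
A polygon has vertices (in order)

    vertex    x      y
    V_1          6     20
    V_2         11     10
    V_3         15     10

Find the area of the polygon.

20

Σ = (-160) + (-40) + (240) = 40
Area = |Σ|/2 = 20.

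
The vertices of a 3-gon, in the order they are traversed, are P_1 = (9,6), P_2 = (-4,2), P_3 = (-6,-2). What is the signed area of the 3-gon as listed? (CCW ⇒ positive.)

Apply the shoelace (surveyor's) formula: 2A = Σ (x_i·y_{i+1} − x_{i+1}·y_i), indices taken mod 3.
Σ = (42) + (20) + (-18) = 44
Signed area = Σ/2 = 22 (positive ⇒ counter-clockwise traversal).

22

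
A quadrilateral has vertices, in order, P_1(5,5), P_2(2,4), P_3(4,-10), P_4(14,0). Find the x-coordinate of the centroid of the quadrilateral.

463/69

Apply the shoelace (surveyor's) formula. First the cross-terms c_i = x_i·y_{i+1} − x_{i+1}·y_i:
  10, -36, 140, 70  ⇒  2A = 184, A = 92.
Then Σ (x_i + x_{i+1})·c_i = 3704, so x̄ = 3704 / (6·92) = 463/69.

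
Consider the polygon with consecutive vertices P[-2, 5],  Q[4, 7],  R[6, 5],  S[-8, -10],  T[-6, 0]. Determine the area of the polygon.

Apply the surveyor's formula: 2A = Σ (x_i·y_{i+1} − x_{i+1}·y_i), indices taken mod 5.
Σ = (-34) + (-22) + (-20) + (-60) + (-30) = -166
Area = |Σ|/2 = 83.

83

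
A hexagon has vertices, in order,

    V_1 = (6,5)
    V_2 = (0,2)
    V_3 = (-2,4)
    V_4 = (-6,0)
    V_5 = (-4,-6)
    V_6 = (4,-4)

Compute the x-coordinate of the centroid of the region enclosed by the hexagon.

-0.1

Apply the surveyor's formula. First the cross-terms c_i = x_i·y_{i+1} − x_{i+1}·y_i:
  12, 4, 24, 36, 40, 44  ⇒  2A = 160, A = 80.
Then Σ (x_i + x_{i+1})·c_i = -48, so x̄ = -48 / (6·80) = -0.1.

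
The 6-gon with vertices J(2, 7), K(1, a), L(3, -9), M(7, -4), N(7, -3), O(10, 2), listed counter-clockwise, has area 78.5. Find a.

-5

Write out the shoelace sum; only the two edges meeting at K involve a:
2·Area = [(2·a − 1·7) + (1·(-9) − 3·a)] + 168
       = -1·a + 152 = 157
⇒ a = -5.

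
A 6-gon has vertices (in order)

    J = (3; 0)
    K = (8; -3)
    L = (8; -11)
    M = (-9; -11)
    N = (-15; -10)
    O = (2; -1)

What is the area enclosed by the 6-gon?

Σ = (-9) + (-64) + (-187) + (-75) + (35) + (3) = -297
Area = |Σ|/2 = 148.5.

148.5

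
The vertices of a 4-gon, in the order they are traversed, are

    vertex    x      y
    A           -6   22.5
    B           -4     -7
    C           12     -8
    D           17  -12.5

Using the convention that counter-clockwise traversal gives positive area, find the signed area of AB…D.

A→B: (-6)(-7) − (-4)(22.5) = 132
B→C: (-4)(-8) − (12)(-7) = 116
C→D: (12)(-12.5) − (17)(-8) = -14
D→A: (17)(22.5) − (-6)(-12.5) = 307.5
Σ = 541.5
Signed area = Σ/2 = 270.75 (positive ⇒ counter-clockwise traversal).

270.75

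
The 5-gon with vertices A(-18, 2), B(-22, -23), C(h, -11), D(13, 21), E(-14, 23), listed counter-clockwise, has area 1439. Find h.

24

Write out the shoelace sum; only the two edges meeting at C involve h:
2·Area = [((-22)·(-11) − h·(-23)) + (h·21 − 13·(-11))] + 1437
       = 44·h + 1822 = 2878
⇒ h = 24.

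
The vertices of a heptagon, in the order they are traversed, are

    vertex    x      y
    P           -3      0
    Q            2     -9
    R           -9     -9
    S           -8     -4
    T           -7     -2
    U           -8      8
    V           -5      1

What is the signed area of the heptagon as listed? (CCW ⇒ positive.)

Apply Gauss's area formula: 2A = Σ (x_i·y_{i+1} − x_{i+1}·y_i), indices taken mod 7.
Σ = (27) + (-99) + (-36) + (-12) + (-72) + (32) + (3) = -157
Signed area = Σ/2 = -78.5 (negative ⇒ clockwise traversal).

-78.5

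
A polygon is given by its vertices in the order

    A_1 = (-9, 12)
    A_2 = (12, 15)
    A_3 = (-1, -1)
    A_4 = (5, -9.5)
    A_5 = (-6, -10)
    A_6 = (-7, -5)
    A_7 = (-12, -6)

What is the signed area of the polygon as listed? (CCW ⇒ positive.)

-312.25

Apply Gauss's area formula: 2A = Σ (x_i·y_{i+1} − x_{i+1}·y_i), indices taken mod 7.
Σ = (-279) + (3) + (14.5) + (-107) + (-40) + (-18) + (-198) = -624.5
Signed area = Σ/2 = -312.25 (negative ⇒ clockwise traversal).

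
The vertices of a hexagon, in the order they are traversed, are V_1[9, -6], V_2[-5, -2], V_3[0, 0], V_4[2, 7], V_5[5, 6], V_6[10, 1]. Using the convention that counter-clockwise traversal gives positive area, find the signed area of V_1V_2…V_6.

-97.5

Cross-terms: -48, 0, 0, -23, -55, -69  ⇒  Σ = -195
Signed area = Σ/2 = -97.5 (negative ⇒ clockwise traversal).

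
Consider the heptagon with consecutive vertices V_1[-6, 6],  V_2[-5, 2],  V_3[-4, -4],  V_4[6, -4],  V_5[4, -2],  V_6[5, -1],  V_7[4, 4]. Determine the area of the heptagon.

84

Σ = (18) + (28) + (40) + (4) + (6) + (24) + (48) = 168
Area = |Σ|/2 = 84.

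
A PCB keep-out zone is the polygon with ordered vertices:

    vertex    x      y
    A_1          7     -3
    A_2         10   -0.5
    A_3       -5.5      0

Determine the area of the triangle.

20.125

A_1→A_2: (7)(-0.5) − (10)(-3) = 26.5
A_2→A_3: (10)(0) − (-5.5)(-0.5) = -2.75
A_3→A_1: (-5.5)(-3) − (7)(0) = 16.5
Σ = 40.25
Area = |Σ|/2 = 20.125.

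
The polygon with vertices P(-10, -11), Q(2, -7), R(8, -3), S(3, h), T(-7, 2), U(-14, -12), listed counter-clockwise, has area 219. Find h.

Write out the shoelace sum; only the two edges meeting at S involve h:
2·Area = [(8·h − 3·(-3)) + (3·2 − (-7)·h)] + 288
       = 15·h + 303 = 438
⇒ h = 9.

9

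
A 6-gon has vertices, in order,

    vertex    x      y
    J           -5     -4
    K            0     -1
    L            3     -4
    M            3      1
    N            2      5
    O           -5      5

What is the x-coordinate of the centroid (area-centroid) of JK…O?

-104/87

Apply the surveyor's formula. First the cross-terms c_i = x_i·y_{i+1} − x_{i+1}·y_i:
  5, 3, 15, 13, 35, 45  ⇒  2A = 116, A = 58.
Then Σ (x_i + x_{i+1})·c_i = -416, so x̄ = -416 / (6·58) = -104/87.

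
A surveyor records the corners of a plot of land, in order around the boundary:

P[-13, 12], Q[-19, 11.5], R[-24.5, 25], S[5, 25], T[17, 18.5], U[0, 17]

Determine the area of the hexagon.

337.375

Apply the shoelace formula: 2A = Σ (x_i·y_{i+1} − x_{i+1}·y_i), indices taken mod 6.
P→Q: (-13)(11.5) − (-19)(12) = 78.5
Q→R: (-19)(25) − (-24.5)(11.5) = -193.25
R→S: (-24.5)(25) − (5)(25) = -737.5
S→T: (5)(18.5) − (17)(25) = -332.5
T→U: (17)(17) − (0)(18.5) = 289
U→P: (0)(12) − (-13)(17) = 221
Σ = -674.75
Area = |Σ|/2 = 337.375.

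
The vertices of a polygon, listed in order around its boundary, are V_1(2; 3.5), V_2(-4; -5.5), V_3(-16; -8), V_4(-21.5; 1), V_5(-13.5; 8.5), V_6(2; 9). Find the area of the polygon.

279.875

Cross-terms: 3, -56, -188, -169.25, -138.5, -11  ⇒  Σ = -559.75
Area = |Σ|/2 = 279.875.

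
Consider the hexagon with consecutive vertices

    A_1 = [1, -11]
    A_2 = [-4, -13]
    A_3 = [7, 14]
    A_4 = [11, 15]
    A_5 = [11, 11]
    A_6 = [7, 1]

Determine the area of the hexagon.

129.5

Apply Gauss's area formula: 2A = Σ (x_i·y_{i+1} − x_{i+1}·y_i), indices taken mod 6.
Cross-terms: -57, 35, -49, -44, -66, -78  ⇒  Σ = -259
Area = |Σ|/2 = 129.5.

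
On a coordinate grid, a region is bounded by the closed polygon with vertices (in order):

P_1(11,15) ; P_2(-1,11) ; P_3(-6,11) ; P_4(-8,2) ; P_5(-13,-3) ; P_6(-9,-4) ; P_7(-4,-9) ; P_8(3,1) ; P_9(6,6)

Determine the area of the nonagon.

233

Cross-terms: 136, 55, 76, 50, 25, 65, 23, 12, 24  ⇒  Σ = 466
Area = |Σ|/2 = 233.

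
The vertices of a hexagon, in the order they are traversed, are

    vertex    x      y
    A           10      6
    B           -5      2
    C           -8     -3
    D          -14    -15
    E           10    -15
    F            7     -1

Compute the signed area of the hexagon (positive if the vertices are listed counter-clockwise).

Apply Gauss's area formula: 2A = Σ (x_i·y_{i+1} − x_{i+1}·y_i), indices taken mod 6.
Σ = (50) + (31) + (78) + (360) + (95) + (52) = 666
Signed area = Σ/2 = 333 (positive ⇒ counter-clockwise traversal).

333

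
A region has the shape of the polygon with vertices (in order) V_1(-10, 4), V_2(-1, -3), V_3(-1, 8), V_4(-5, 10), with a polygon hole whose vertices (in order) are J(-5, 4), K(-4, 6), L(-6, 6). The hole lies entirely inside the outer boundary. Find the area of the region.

64.5

Outer boundary:
Apply Gauss's area formula: 2A = Σ (x_i·y_{i+1} − x_{i+1}·y_i), indices taken mod 4.
Σ = (34) + (-11) + (30) + (80) = 133
Area = |Σ|/2 = 66.5.
Hole:
Apply the surveyor's formula: 2A = Σ (x_i·y_{i+1} − x_{i+1}·y_i), indices taken mod 3.
J→K: (-5)(6) − (-4)(4) = -14
K→L: (-4)(6) − (-6)(6) = 12
L→J: (-6)(4) − (-5)(6) = 6
Σ = 4
Area = |Σ|/2 = 2.
Net area = 66.5 − 2 = 64.5.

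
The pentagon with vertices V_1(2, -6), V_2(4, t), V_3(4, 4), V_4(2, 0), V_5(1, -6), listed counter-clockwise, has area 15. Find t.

Write out the shoelace sum; only the two edges meeting at V_2 involve t:
2·Area = [(2·t − 4·(-6)) + (4·4 − 4·t)] + -14
       = -2·t + 26 = 30
⇒ t = -2.

-2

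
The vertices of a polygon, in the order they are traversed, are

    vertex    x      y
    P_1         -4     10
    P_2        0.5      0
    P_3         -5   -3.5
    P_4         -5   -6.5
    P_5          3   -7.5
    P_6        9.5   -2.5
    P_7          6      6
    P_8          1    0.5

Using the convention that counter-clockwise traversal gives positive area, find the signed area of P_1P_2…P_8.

105

Apply the surveyor's formula: 2A = Σ (x_i·y_{i+1} − x_{i+1}·y_i), indices taken mod 8.
P_1→P_2: (-4)(0) − (0.5)(10) = -5
P_2→P_3: (0.5)(-3.5) − (-5)(0) = -1.75
P_3→P_4: (-5)(-6.5) − (-5)(-3.5) = 15
P_4→P_5: (-5)(-7.5) − (3)(-6.5) = 57
P_5→P_6: (3)(-2.5) − (9.5)(-7.5) = 63.75
P_6→P_7: (9.5)(6) − (6)(-2.5) = 72
P_7→P_8: (6)(0.5) − (1)(6) = -3
P_8→P_1: (1)(10) − (-4)(0.5) = 12
Σ = 210
Signed area = Σ/2 = 105 (positive ⇒ counter-clockwise traversal).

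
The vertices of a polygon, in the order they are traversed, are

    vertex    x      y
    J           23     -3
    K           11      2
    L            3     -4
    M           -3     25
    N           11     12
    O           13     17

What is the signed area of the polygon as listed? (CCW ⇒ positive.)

-309

Apply the surveyor's formula: 2A = Σ (x_i·y_{i+1} − x_{i+1}·y_i), indices taken mod 6.
J→K: (23)(2) − (11)(-3) = 79
K→L: (11)(-4) − (3)(2) = -50
L→M: (3)(25) − (-3)(-4) = 63
M→N: (-3)(12) − (11)(25) = -311
N→O: (11)(17) − (13)(12) = 31
O→J: (13)(-3) − (23)(17) = -430
Σ = -618
Signed area = Σ/2 = -309 (negative ⇒ clockwise traversal).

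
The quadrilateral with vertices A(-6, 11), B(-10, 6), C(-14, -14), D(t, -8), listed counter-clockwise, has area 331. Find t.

12

Write out the shoelace sum; only the two edges meeting at D involve t:
2·Area = [((-14)·(-8) − t·(-14)) + (t·11 − (-6)·(-8))] + 298
       = 25·t + 362 = 662
⇒ t = 12.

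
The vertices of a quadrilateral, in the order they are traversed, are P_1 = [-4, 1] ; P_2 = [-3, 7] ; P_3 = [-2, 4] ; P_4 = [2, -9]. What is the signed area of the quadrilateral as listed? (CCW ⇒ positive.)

Apply the surveyor's formula: 2A = Σ (x_i·y_{i+1} − x_{i+1}·y_i), indices taken mod 4.
P_1→P_2: (-4)(7) − (-3)(1) = -25
P_2→P_3: (-3)(4) − (-2)(7) = 2
P_3→P_4: (-2)(-9) − (2)(4) = 10
P_4→P_1: (2)(1) − (-4)(-9) = -34
Σ = -47
Signed area = Σ/2 = -23.5 (negative ⇒ clockwise traversal).

-23.5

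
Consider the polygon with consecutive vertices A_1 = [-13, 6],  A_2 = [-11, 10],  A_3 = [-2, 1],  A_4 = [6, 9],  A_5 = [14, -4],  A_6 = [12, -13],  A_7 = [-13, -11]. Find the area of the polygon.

442.5

Apply the shoelace (surveyor's) formula: 2A = Σ (x_i·y_{i+1} − x_{i+1}·y_i), indices taken mod 7.
Σ = (-64) + (9) + (-24) + (-150) + (-134) + (-301) + (-221) = -885
Area = |Σ|/2 = 442.5.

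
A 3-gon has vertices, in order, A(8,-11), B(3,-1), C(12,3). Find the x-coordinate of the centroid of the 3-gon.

23/3

Apply Gauss's area formula. First the cross-terms c_i = x_i·y_{i+1} − x_{i+1}·y_i:
  25, 21, -156  ⇒  2A = -110, A = -55.
Then Σ (x_i + x_{i+1})·c_i = -2530, so x̄ = -2530 / (6·(-55)) = 23/3.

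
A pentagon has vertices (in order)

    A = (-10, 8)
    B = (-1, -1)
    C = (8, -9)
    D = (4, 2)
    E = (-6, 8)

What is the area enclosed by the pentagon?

A→B: (-10)(-1) − (-1)(8) = 18
B→C: (-1)(-9) − (8)(-1) = 17
C→D: (8)(2) − (4)(-9) = 52
D→E: (4)(8) − (-6)(2) = 44
E→A: (-6)(8) − (-10)(8) = 32
Σ = 163
Area = |Σ|/2 = 81.5.

81.5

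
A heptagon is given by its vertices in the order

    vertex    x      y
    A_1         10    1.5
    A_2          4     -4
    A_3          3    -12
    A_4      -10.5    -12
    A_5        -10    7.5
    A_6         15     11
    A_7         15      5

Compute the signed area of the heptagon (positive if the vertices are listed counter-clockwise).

Apply Gauss's area formula: 2A = Σ (x_i·y_{i+1} − x_{i+1}·y_i), indices taken mod 7.
Σ = (-46) + (-36) + (-162) + (-198.75) + (-222.5) + (-90) + (-27.5) = -782.75
Signed area = Σ/2 = -391.375 (negative ⇒ clockwise traversal).

-391.375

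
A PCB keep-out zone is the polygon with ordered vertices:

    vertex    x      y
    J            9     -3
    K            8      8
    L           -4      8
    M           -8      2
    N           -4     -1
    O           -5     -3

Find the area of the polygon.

156.5

Σ = (96) + (96) + (56) + (16) + (7) + (42) = 313
Area = |Σ|/2 = 156.5.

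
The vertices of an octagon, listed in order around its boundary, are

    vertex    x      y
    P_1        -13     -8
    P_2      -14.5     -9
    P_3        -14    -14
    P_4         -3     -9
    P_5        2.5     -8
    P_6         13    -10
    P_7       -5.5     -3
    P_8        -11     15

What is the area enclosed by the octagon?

180.5

Cross-terms: 1, 77, 84, 46.5, 79, -94, -115.5, 283  ⇒  Σ = 361
Area = |Σ|/2 = 180.5.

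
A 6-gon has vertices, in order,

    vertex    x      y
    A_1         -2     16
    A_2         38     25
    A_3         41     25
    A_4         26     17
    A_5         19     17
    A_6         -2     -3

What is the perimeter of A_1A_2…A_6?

116

|A_1A_2| = √((40)² + (9)²) = √1681 = 41
|A_2A_3| = √((3)² + (0)²) = √9 = 3
|A_3A_4| = √((-15)² + (-8)²) = √289 = 17
|A_4A_5| = √((-7)² + (0)²) = √49 = 7
|A_5A_6| = √((-21)² + (-20)²) = √841 = 29
|A_6A_1| = √((0)² + (19)²) = √361 = 19
Perimeter = 41 + 3 + 17 + 7 + 29 + 19 = 116.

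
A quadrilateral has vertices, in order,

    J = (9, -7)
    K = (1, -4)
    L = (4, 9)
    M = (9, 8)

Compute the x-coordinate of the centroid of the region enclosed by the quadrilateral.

Apply the shoelace (surveyor's) formula. First the cross-terms c_i = x_i·y_{i+1} − x_{i+1}·y_i:
  -29, 25, -49, -135  ⇒  2A = -188, A = -94.
Then Σ (x_i + x_{i+1})·c_i = -3232, so x̄ = -3232 / (6·(-94)) = 808/141.

808/141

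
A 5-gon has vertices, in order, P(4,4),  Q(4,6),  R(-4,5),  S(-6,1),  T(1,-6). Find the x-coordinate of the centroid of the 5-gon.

-77/141

Apply the shoelace (surveyor's) formula. First the cross-terms c_i = x_i·y_{i+1} − x_{i+1}·y_i:
  8, 44, 26, 35, 28  ⇒  2A = 141, A = 70.5.
Then Σ (x_i + x_{i+1})·c_i = -231, so x̄ = -231 / (6·70.5) = -77/141.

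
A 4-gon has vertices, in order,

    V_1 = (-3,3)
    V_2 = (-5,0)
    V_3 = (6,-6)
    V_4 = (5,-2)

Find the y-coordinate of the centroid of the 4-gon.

Apply Gauss's area formula. First the cross-terms c_i = x_i·y_{i+1} − x_{i+1}·y_i:
  15, 30, 18, 9  ⇒  2A = 72, A = 36.
Then Σ (y_i + y_{i+1})·c_i = -270, so ȳ = -270 / (6·36) = -1.25.

-1.25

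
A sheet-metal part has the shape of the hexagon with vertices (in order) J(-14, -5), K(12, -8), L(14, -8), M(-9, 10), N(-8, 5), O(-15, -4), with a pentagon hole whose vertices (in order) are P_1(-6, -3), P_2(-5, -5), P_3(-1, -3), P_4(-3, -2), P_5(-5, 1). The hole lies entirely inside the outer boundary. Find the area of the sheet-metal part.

Outer boundary:
Apply the shoelace formula: 2A = Σ (x_i·y_{i+1} − x_{i+1}·y_i), indices taken mod 6.
Σ = (172) + (16) + (68) + (35) + (107) + (19) = 417
Area = |Σ|/2 = 208.5.
Hole:
Apply the shoelace (surveyor's) formula: 2A = Σ (x_i·y_{i+1} − x_{i+1}·y_i), indices taken mod 5.
Cross-terms: 15, 10, -7, -13, 21  ⇒  Σ = 26
Area = |Σ|/2 = 13.
Net area = 208.5 − 13 = 195.5.

195.5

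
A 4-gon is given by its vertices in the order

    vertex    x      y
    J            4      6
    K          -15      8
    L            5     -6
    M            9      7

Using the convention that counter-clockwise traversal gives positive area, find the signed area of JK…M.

143.5

Σ = (122) + (50) + (89) + (26) = 287
Signed area = Σ/2 = 143.5 (positive ⇒ counter-clockwise traversal).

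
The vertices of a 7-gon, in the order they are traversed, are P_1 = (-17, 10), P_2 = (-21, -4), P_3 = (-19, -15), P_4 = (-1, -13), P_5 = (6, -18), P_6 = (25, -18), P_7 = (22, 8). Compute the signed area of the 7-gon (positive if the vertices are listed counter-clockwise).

1069.5

Apply the shoelace formula: 2A = Σ (x_i·y_{i+1} − x_{i+1}·y_i), indices taken mod 7.
Cross-terms: 278, 239, 232, 96, 342, 596, 356  ⇒  Σ = 2139
Signed area = Σ/2 = 1069.5 (positive ⇒ counter-clockwise traversal).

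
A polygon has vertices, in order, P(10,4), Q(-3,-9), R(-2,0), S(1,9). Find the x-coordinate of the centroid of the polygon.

Apply the surveyor's formula. First the cross-terms c_i = x_i·y_{i+1} − x_{i+1}·y_i:
  -78, -18, -18, -86  ⇒  2A = -200, A = -100.
Then Σ (x_i + x_{i+1})·c_i = -1384, so x̄ = -1384 / (6·(-100)) = 173/75.

173/75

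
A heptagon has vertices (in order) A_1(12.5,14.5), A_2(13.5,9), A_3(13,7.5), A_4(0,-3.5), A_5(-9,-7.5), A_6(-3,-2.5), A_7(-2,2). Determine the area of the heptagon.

Σ = (-83.25) + (-15.75) + (-45.5) + (-31.5) + (0) + (-11) + (-54) = -241
Area = |Σ|/2 = 120.5.

120.5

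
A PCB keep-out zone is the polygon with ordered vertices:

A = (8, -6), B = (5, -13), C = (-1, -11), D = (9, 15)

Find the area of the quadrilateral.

116

Cross-terms: -74, -68, 84, -174  ⇒  Σ = -232
Area = |Σ|/2 = 116.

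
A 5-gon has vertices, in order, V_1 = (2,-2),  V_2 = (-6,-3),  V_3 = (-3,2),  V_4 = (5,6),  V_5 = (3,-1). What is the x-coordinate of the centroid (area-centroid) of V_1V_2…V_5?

Apply the shoelace (surveyor's) formula. First the cross-terms c_i = x_i·y_{i+1} − x_{i+1}·y_i:
  -18, -21, -28, -23, -4  ⇒  2A = -94, A = -47.
Then Σ (x_i + x_{i+1})·c_i = 1, so x̄ = 1 / (6·(-47)) = -1/282.

-1/282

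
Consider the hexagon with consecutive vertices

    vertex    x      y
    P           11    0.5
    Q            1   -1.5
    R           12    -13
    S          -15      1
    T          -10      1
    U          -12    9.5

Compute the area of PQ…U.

Apply Gauss's area formula: 2A = Σ (x_i·y_{i+1} − x_{i+1}·y_i), indices taken mod 6.
Σ = (-17) + (5) + (-183) + (-5) + (-83) + (-110.5) = -393.5
Area = |Σ|/2 = 196.75.

196.75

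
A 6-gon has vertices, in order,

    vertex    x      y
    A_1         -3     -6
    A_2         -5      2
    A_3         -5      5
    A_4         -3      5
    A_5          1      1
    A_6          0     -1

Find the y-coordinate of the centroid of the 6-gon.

88/219

Apply Gauss's area formula. First the cross-terms c_i = x_i·y_{i+1} − x_{i+1}·y_i:
  -36, -15, -10, -8, -1, -3  ⇒  2A = -73, A = -36.5.
Then Σ (y_i + y_{i+1})·c_i = -88, so ȳ = -88 / (6·(-36.5)) = 88/219.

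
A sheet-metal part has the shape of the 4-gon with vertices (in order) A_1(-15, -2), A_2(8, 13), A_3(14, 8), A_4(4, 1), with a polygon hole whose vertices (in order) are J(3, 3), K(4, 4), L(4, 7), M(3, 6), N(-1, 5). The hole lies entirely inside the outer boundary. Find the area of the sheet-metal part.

145

Outer boundary:
Apply the shoelace (surveyor's) formula: 2A = Σ (x_i·y_{i+1} − x_{i+1}·y_i), indices taken mod 4.
Σ = (-179) + (-118) + (-18) + (7) = -308
Area = |Σ|/2 = 154.
Hole:
Σ = (0) + (12) + (3) + (21) + (-18) = 18
Area = |Σ|/2 = 9.
Net area = 154 − 9 = 145.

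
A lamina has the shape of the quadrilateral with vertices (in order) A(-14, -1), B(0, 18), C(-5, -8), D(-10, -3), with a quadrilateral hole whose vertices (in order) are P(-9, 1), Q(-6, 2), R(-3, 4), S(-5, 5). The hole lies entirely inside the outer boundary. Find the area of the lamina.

Outer boundary:
Σ = (-252) + (90) + (-65) + (-32) = -259
Area = |Σ|/2 = 129.5.
Hole:
Apply Gauss's area formula: 2A = Σ (x_i·y_{i+1} − x_{i+1}·y_i), indices taken mod 4.
Cross-terms: -12, -18, 5, 40  ⇒  Σ = 15
Area = |Σ|/2 = 7.5.
Net area = 129.5 − 7.5 = 122.

122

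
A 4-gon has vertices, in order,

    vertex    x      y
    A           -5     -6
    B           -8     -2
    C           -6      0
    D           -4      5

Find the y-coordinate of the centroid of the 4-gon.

Apply the shoelace formula. First the cross-terms c_i = x_i·y_{i+1} − x_{i+1}·y_i:
  -38, -12, -30, 49  ⇒  2A = -31, A = -15.5.
Then Σ (y_i + y_{i+1})·c_i = 129, so ȳ = 129 / (6·(-15.5)) = -43/31.

-43/31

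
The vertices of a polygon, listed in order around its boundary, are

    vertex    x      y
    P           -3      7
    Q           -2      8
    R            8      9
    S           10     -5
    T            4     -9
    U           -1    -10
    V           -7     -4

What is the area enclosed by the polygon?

Apply Gauss's area formula: 2A = Σ (x_i·y_{i+1} − x_{i+1}·y_i), indices taken mod 7.
Σ = (-10) + (-82) + (-130) + (-70) + (-49) + (-66) + (-61) = -468
Area = |Σ|/2 = 234.

234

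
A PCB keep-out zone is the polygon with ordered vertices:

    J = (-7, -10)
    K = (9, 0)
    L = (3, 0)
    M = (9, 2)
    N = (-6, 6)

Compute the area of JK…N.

Cross-terms: 90, 0, 6, 66, 102  ⇒  Σ = 264
Area = |Σ|/2 = 132.

132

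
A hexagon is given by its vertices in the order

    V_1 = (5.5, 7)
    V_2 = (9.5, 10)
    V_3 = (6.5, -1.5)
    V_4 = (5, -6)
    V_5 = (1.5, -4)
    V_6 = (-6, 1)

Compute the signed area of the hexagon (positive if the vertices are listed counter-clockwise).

Cross-terms: -11.5, -79.25, -31.5, -11, -22.5, -47.5  ⇒  Σ = -203.25
Signed area = Σ/2 = -101.625 (negative ⇒ clockwise traversal).

-101.625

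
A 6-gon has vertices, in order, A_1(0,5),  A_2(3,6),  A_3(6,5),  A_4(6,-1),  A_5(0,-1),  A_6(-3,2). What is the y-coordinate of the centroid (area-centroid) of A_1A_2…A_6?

Apply the shoelace formula. First the cross-terms c_i = x_i·y_{i+1} − x_{i+1}·y_i:
  -15, -21, -36, -6, -3, -15  ⇒  2A = -96, A = -48.
Then Σ (y_i + y_{i+1})·c_i = -636, so ȳ = -636 / (6·(-48)) = 53/24.

53/24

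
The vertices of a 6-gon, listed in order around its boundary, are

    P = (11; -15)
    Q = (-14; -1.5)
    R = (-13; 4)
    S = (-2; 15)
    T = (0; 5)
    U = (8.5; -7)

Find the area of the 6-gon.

Apply the surveyor's formula: 2A = Σ (x_i·y_{i+1} − x_{i+1}·y_i), indices taken mod 6.
Σ = (-226.5) + (-75.5) + (-187) + (-10) + (-42.5) + (-50.5) = -592
Area = |Σ|/2 = 296.

296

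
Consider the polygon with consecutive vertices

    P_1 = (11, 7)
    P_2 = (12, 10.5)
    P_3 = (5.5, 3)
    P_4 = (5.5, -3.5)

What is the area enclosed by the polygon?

25.5

Apply the shoelace formula: 2A = Σ (x_i·y_{i+1} − x_{i+1}·y_i), indices taken mod 4.
P_1→P_2: (11)(10.5) − (12)(7) = 31.5
P_2→P_3: (12)(3) − (5.5)(10.5) = -21.75
P_3→P_4: (5.5)(-3.5) − (5.5)(3) = -35.75
P_4→P_1: (5.5)(7) − (11)(-3.5) = 77
Σ = 51
Area = |Σ|/2 = 25.5.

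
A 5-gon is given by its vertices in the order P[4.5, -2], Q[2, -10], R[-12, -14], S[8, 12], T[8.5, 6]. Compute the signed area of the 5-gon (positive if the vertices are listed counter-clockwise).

-159.5

Σ = (-41) + (-148) + (-32) + (-54) + (-44) = -319
Signed area = Σ/2 = -159.5 (negative ⇒ clockwise traversal).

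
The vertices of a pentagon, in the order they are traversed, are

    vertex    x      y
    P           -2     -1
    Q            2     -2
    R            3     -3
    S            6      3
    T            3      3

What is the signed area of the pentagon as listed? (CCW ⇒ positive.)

22.5

Apply the shoelace (surveyor's) formula: 2A = Σ (x_i·y_{i+1} − x_{i+1}·y_i), indices taken mod 5.
Σ = (6) + (0) + (27) + (9) + (3) = 45
Signed area = Σ/2 = 22.5 (positive ⇒ counter-clockwise traversal).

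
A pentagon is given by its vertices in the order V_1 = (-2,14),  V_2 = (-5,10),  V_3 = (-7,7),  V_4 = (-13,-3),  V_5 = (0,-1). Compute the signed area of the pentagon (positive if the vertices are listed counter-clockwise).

104

Σ = (50) + (35) + (112) + (13) + (-2) = 208
Signed area = Σ/2 = 104 (positive ⇒ counter-clockwise traversal).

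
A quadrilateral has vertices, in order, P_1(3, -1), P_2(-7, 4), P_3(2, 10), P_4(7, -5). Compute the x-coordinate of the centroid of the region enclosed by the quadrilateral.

Apply the shoelace (surveyor's) formula. First the cross-terms c_i = x_i·y_{i+1} − x_{i+1}·y_i:
  5, -78, -80, 8  ⇒  2A = -145, A = -72.5.
Then Σ (x_i + x_{i+1})·c_i = -270, so x̄ = -270 / (6·(-72.5)) = 18/29.

18/29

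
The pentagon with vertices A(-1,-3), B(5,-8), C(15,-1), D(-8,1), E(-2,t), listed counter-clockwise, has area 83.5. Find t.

Write out the shoelace sum; only the two edges meeting at E involve t:
2·Area = [((-8)·t − (-2)·1) + ((-2)·(-3) − (-1)·t)] + 145
       = -7·t + 153 = 167
⇒ t = -2.

-2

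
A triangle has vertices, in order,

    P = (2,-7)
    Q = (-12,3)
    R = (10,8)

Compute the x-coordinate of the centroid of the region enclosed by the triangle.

0

Apply the surveyor's formula. First the cross-terms c_i = x_i·y_{i+1} − x_{i+1}·y_i:
  -78, -126, -86  ⇒  2A = -290, A = -145.
Then Σ (x_i + x_{i+1})·c_i = 0, so x̄ = 0 / (6·(-145)) = 0.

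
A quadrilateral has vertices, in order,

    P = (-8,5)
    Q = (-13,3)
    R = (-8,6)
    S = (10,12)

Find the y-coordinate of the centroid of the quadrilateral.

Apply the surveyor's formula. First the cross-terms c_i = x_i·y_{i+1} − x_{i+1}·y_i:
  41, -54, -156, 146  ⇒  2A = -23, A = -11.5.
Then Σ (y_i + y_{i+1})·c_i = -484, so ȳ = -484 / (6·(-11.5)) = 484/69.

484/69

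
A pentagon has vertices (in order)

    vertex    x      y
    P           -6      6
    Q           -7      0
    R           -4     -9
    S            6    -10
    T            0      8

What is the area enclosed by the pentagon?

147.5

Cross-terms: 42, 63, 94, 48, 48  ⇒  Σ = 295
Area = |Σ|/2 = 147.5.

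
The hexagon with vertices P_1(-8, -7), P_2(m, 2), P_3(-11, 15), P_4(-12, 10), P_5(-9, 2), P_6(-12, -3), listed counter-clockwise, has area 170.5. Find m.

Write out the shoelace sum; only the two edges meeting at P_2 involve m:
2·Area = [((-8)·2 − m·(-7)) + (m·15 − (-11)·2)] + 247
       = 22·m + 253 = 341
⇒ m = 4.

4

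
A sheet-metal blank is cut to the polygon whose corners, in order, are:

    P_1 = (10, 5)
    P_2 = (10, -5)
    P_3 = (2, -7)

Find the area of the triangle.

40

Apply the shoelace formula: 2A = Σ (x_i·y_{i+1} − x_{i+1}·y_i), indices taken mod 3.
Σ = (-100) + (-60) + (80) = -80
Area = |Σ|/2 = 40.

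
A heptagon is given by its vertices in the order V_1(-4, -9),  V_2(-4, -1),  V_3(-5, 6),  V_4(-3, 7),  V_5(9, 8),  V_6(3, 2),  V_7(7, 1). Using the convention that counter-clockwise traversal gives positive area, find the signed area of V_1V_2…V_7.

-120.5

Σ = (-32) + (-29) + (-17) + (-87) + (-6) + (-11) + (-59) = -241
Signed area = Σ/2 = -120.5 (negative ⇒ clockwise traversal).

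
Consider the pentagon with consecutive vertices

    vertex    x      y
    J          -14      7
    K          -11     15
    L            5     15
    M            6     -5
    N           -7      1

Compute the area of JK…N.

276

Apply the shoelace (surveyor's) formula: 2A = Σ (x_i·y_{i+1} − x_{i+1}·y_i), indices taken mod 5.
Σ = (-133) + (-240) + (-115) + (-29) + (-35) = -552
Area = |Σ|/2 = 276.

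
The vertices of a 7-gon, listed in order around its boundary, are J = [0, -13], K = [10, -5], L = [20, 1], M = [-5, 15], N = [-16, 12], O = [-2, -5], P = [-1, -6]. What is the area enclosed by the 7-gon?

424.5

Apply the shoelace (surveyor's) formula: 2A = Σ (x_i·y_{i+1} − x_{i+1}·y_i), indices taken mod 7.
J→K: (0)(-5) − (10)(-13) = 130
K→L: (10)(1) − (20)(-5) = 110
L→M: (20)(15) − (-5)(1) = 305
M→N: (-5)(12) − (-16)(15) = 180
N→O: (-16)(-5) − (-2)(12) = 104
O→P: (-2)(-6) − (-1)(-5) = 7
P→J: (-1)(-13) − (0)(-6) = 13
Σ = 849
Area = |Σ|/2 = 424.5.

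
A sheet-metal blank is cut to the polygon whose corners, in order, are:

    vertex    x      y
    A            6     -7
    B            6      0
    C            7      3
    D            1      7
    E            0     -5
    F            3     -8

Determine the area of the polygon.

71.5

Σ = (42) + (18) + (46) + (-5) + (15) + (27) = 143
Area = |Σ|/2 = 71.5.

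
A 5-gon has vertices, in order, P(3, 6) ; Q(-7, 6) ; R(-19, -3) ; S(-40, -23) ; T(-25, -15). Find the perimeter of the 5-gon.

|PQ| = √((-10)² + (0)²) = √100 = 10
|QR| = √((-12)² + (-9)²) = √225 = 15
|RS| = √((-21)² + (-20)²) = √841 = 29
|ST| = √((15)² + (8)²) = √289 = 17
|TP| = √((28)² + (21)²) = √1225 = 35
Perimeter = 10 + 15 + 29 + 17 + 35 = 106.

106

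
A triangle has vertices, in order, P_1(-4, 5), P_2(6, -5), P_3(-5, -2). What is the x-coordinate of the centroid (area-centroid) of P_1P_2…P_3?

Apply Gauss's area formula. First the cross-terms c_i = x_i·y_{i+1} − x_{i+1}·y_i:
  -10, -37, -33  ⇒  2A = -80, A = -40.
Then Σ (x_i + x_{i+1})·c_i = 240, so x̄ = 240 / (6·(-40)) = -1.

-1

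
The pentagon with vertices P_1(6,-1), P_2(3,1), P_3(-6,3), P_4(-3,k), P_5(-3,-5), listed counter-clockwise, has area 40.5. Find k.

Write out the shoelace sum; only the two edges meeting at P_4 involve k:
2·Area = [((-6)·k − (-3)·3) + ((-3)·(-5) − (-3)·k)] + 57
       = -3·k + 81 = 81
⇒ k = 0.

0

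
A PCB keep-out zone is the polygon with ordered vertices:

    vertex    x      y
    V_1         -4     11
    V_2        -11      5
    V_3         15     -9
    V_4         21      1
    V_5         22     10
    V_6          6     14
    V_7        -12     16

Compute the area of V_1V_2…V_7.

Apply the shoelace formula: 2A = Σ (x_i·y_{i+1} − x_{i+1}·y_i), indices taken mod 7.
Σ = (101) + (24) + (204) + (188) + (248) + (264) + (-68) = 961
Area = |Σ|/2 = 480.5.

480.5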